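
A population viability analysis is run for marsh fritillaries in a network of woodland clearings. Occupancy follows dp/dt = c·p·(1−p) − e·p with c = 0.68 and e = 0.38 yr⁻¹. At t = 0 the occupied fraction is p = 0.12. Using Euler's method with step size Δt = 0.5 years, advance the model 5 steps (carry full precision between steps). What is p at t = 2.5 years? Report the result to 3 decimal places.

Update rule: p ← p + [c·p·(1−p) − e·p]·Δt with Δt = 0.5.
t = 0.5: p = 0.12000 + (+0.01310) = 0.13310
t = 1: p = 0.13310 + (+0.01394) = 0.14705
t = 1.5: p = 0.14705 + (+0.01471) = 0.16175
t = 2: p = 0.16175 + (+0.01537) = 0.17712
t = 2.5: p = 0.17712 + (+0.01590) = 0.19302

0.193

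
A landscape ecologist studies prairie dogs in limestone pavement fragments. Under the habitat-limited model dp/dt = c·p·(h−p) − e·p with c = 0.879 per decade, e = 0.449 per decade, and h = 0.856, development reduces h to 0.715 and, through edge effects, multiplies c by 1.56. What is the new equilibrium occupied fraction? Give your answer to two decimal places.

0.39

Before: p* = h − e/c = 0.856 − 0.449/0.879 = 0.856 − 0.5108 = 0.3452.
After: c = 1.37124, e = 0.449, h = 0.715; p* = 0.715 − 0.449/1.37124 = 0.3876.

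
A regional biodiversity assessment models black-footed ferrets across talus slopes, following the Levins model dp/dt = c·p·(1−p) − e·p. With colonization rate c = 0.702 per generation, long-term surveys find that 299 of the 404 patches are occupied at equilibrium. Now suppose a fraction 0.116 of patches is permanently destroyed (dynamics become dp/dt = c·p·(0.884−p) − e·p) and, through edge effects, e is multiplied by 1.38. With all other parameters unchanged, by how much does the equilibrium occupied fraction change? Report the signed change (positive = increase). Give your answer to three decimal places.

Observed p* = 299/404 = 0.74010.
Balance c(1−p*) = e gives e = 0.702×(1 − 0.74010) = 0.18245.
New p* = 0.884 − e/c = 0.884 − 0.25178/0.70200 = 0.52534.
Δp* = 0.52534 − 0.74010 = -0.21476.

-0.215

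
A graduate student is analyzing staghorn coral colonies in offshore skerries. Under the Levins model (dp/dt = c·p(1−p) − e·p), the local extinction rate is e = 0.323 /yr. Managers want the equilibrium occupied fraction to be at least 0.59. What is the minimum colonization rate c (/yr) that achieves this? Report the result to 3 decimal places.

p* = 1 − e/c ≥ 0.59 requires e/c ≤ 0.4100, i.e. c ≥ e/0.4100.
c_min = 0.323/0.4100 = 0.7878.

0.788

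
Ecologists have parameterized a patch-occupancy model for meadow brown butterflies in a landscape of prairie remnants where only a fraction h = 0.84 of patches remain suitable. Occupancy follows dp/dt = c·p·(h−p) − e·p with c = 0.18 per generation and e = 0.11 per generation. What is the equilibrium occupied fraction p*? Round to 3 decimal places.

Setting dp/dt = 0 and dividing by p* gives c·(h−p*) = e.
So p* = h − e/c = 0.84 − 0.11/0.18 = 0.84 − 0.6111 = 0.2289.

0.229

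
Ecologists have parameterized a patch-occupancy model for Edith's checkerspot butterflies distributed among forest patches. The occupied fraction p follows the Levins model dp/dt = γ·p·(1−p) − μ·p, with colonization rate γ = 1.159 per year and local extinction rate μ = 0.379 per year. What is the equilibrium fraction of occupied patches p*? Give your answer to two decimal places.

Setting dp/dt = 0 and dividing through by p* gives γ·(1−p*) = μ.
So p* = 1 − μ/γ = 1 − 0.379/1.159 = 1 − 0.3270 = 0.6730.

0.67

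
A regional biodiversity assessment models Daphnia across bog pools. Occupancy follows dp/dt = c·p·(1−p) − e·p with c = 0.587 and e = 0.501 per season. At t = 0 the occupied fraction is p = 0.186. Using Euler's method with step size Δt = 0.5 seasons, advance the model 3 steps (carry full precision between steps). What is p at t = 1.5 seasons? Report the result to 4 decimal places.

Update rule: p ← p + [c·p·(1−p) − e·p]·Δt with Δt = 0.5.
p: 0.18600 → 0.18384  (Δp = -0.00216)
p: 0.18384 → 0.18183  (Δp = -0.00201)
p: 0.18183 → 0.17994  (Δp = -0.00189)

0.1799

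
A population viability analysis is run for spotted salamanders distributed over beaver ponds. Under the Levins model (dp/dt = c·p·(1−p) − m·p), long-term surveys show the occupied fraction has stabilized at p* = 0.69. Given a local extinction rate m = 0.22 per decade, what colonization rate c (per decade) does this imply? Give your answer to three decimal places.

0.710

At equilibrium c(1−p*) = m, so c = m/(1−p*).
c = 0.22/(1 − 0.69) = 0.22/0.3100 = 0.7097.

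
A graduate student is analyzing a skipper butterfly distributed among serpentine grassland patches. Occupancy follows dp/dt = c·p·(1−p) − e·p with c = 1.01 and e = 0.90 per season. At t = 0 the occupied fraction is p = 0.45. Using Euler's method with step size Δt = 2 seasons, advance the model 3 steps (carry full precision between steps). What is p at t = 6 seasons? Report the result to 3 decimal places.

0.125

Update rule: p ← p + [c·p·(1−p) − e·p]·Δt with Δt = 2.
p: 0.45000 → 0.13995  (Δp = -0.31005)
p: 0.13995 → 0.13118  (Δp = -0.00877)
p: 0.13118 → 0.12528  (Δp = -0.00590)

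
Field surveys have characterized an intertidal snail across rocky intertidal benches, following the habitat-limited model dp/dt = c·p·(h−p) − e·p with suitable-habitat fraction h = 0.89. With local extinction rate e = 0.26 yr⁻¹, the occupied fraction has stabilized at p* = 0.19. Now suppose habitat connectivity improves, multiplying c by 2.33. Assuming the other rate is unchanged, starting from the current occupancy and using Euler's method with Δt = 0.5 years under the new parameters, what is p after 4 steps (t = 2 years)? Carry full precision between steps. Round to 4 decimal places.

Balance c(h−p*) = e gives c = e/(0.89 − 0.19000) = 0.26/0.70000 = 0.37143.
Starting from p₀ = 0.19000; update p ← p + (dp/dt)·Δt with the new parameters.
step 1: Δp = +0.03285, p = 0.22285
step 2: Δp = +0.03536, p = 0.25821
step 3: Δp = +0.03702, p = 0.29524
step 4: Δp = +0.03760, p = 0.33284

0.3328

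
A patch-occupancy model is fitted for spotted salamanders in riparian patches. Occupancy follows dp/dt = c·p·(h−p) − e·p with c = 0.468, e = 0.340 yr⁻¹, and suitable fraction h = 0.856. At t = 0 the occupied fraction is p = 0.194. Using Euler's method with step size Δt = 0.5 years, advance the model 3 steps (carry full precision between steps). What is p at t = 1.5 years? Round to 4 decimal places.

Update rule: p ← p + [c·p·(h−p) − e·p]·Δt with Δt = 0.5.
p: 0.19400 → 0.19107  (Δp = -0.00293)
p: 0.19107 → 0.18832  (Δp = -0.00275)
p: 0.18832 → 0.18573  (Δp = -0.00259)

0.1857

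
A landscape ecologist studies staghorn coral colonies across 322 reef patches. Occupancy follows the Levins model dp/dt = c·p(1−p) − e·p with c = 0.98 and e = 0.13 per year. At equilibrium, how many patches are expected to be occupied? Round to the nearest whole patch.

279

p* = 1 − e/c = 1 − 0.13/0.98 = 0.8673.
Expected occupied patches = N × p* = 322 × 0.8673 = 279.29 ≈ 279.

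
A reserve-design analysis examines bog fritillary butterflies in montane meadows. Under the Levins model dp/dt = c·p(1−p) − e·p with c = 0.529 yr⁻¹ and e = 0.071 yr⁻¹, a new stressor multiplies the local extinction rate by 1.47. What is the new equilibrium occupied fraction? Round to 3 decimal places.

0.803

Before: p* = 1 − 0.071/0.529 = 0.8658.
After the change, c = 0.529, e = 0.10437, so p* = 1 − 0.10437/0.529 = 0.8027.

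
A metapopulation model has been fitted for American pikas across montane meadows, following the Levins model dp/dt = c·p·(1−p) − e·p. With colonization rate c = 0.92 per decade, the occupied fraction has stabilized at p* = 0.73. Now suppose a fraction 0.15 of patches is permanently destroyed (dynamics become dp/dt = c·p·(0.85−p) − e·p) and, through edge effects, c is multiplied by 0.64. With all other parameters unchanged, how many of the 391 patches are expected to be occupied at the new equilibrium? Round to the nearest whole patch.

167

Balance c(1−p*) = e gives e = 0.92×(1 − 0.73000) = 0.24840.
New p* = 0.85 − e/c = 0.85 − 0.24840/0.58880 = 0.42812.
Expected occupied = 391 × 0.42812 = 167.39 ≈ 167.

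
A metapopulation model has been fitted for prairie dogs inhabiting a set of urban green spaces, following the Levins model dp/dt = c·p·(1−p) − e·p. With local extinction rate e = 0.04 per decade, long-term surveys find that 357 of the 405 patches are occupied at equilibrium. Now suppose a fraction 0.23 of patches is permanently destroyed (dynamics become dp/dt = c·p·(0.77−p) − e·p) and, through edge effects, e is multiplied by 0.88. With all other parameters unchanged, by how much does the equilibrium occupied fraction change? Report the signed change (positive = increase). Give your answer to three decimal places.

-0.216

Observed p* = 357/405 = 0.88148.
Balance c(1−p*) = e gives c = e/(1 − 0.88148) = 0.04/0.11852 = 0.33750.
New p* = 0.77 − e/c = 0.77 − 0.03520/0.33750 = 0.66570.
Δp* = 0.66570 − 0.88148 = -0.21578.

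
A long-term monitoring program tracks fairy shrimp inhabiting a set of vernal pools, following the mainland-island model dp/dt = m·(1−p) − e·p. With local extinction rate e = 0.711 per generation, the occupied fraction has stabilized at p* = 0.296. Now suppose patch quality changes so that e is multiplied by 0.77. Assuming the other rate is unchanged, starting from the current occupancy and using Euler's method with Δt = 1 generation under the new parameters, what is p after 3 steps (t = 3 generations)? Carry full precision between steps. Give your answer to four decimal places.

Balance m(1−p*) = e·p* gives m = e·p*/(1−p*) = 0.711×0.29600/0.70400 = 0.29894.
Starting from p₀ = 0.29600; update p ← p + (dp/dt)·Δt with the new parameters.
p: 0.29600 → 0.34440  (Δp = +0.04840)
p: 0.34440 → 0.35184  (Δp = +0.00743)
p: 0.35184 → 0.35298  (Δp = +0.00114)

0.3530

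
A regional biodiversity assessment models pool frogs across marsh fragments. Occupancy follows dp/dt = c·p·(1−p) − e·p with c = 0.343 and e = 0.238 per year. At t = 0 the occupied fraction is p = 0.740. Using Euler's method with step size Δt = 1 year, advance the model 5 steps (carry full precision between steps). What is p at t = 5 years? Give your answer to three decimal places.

0.448

Update rule: p ← p + [c·p·(1−p) − e·p]·Δt with Δt = 1.
step 1: Δp = -0.11013, p = 0.62987
step 2: Δp = -0.06995, p = 0.55993
step 3: Δp = -0.04874, p = 0.51118
step 4: Δp = -0.03595, p = 0.47523
step 5: Δp = -0.02756, p = 0.44766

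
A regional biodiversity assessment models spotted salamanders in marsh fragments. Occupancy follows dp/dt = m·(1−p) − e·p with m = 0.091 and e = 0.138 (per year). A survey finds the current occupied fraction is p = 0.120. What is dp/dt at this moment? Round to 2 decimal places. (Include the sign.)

0.06

Colonization term: m·(1−p) = 0.091×0.8800 = 0.08008.
Extinction term: e·p = 0.01656.
dp/dt = 0.08008 − 0.01656 = 0.06352.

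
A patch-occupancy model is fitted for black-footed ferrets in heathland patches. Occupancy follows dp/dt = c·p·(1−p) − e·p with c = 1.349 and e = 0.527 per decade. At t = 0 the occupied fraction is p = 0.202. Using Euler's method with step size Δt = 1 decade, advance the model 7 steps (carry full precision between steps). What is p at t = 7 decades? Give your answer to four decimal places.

Update rule: p ← p + [c·p·(1−p) − e·p]·Δt with Δt = 1.
p: 0.20200 → 0.31300  (Δp = +0.11100)
p: 0.31300 → 0.43813  (Δp = +0.12513)
p: 0.43813 → 0.53932  (Δp = +0.10119)
p: 0.53932 → 0.59026  (Δp = +0.05094)
p: 0.59026 → 0.60545  (Δp = +0.01519)
p: 0.60545 → 0.60863  (Δp = +0.00317)
p: 0.60863 → 0.60921  (Δp = +0.00058)

0.6092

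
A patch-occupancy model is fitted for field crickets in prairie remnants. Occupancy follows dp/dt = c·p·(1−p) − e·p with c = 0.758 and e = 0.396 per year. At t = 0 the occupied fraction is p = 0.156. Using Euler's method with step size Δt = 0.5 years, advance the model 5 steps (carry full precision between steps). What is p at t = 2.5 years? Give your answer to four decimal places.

0.2590

Update rule: p ← p + [c·p·(1−p) − e·p]·Δt with Δt = 0.5.
step 1: Δp = +0.01901, p = 0.17501
step 2: Δp = +0.02007, p = 0.19508
step 3: Δp = +0.02089, p = 0.21597
step 4: Δp = +0.02141, p = 0.23738
step 5: Δp = +0.02161, p = 0.25899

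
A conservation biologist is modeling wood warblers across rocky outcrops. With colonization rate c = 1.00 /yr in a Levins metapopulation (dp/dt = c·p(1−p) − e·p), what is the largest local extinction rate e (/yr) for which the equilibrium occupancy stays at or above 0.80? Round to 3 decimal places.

1 − e/c ≥ 0.80 ⇒ e ≤ c(1 − 0.80) = 1.00 × 0.2000.
e_max = 0.2000.

0.200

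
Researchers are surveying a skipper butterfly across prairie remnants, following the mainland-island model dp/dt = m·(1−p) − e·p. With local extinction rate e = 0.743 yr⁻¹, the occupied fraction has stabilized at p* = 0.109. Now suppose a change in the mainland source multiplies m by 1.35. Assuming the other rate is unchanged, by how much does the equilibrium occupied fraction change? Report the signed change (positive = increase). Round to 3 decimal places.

0.033

Balance m(1−p*) = e·p* gives m = e·p*/(1−p*) = 0.743×0.10900/0.89100 = 0.09089.
New p* = m/(m+e) = 0.12270/(0.12270+0.74300) = 0.14174.
Δp* = 0.14174 − 0.10900 = +0.03274.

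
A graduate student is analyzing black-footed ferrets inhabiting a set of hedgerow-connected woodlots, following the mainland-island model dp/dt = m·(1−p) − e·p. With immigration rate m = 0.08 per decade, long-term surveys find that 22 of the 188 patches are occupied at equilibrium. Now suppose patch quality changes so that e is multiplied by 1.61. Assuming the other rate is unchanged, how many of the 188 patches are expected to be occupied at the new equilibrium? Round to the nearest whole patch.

Observed p* = 22/188 = 0.11702.
Balance m(1−p*) = e·p* gives e = m(1−p*)/p* = 0.08×0.88298/0.11702 = 0.60364.
New p* = m/(m+e) = 0.08000/(0.08000+0.97186) = 0.07606.
Expected occupied = 188 × 0.07606 = 14.30 ≈ 14.

14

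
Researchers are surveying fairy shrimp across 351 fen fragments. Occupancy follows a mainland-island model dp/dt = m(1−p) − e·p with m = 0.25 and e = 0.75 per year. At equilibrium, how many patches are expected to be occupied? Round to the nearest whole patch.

88

p* = m/(m+e) = 0.25/1.0000 = 0.2500.
Expected occupied patches = N × p* = 351 × 0.2500 = 87.75 ≈ 88.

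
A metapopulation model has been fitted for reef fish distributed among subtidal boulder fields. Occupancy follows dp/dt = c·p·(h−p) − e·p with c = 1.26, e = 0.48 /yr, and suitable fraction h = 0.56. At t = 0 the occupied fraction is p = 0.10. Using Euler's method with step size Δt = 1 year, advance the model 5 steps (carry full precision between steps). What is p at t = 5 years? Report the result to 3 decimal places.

0.144

Update rule: p ← p + [c·p·(h−p) − e·p]·Δt with Δt = 1.
p: 0.10000 → 0.10996  (Δp = +0.00996)
p: 0.10996 → 0.11953  (Δp = +0.00957)
p: 0.11953 → 0.12850  (Δp = +0.00896)
p: 0.12850 → 0.13668  (Δp = +0.00818)
p: 0.13668 → 0.14398  (Δp = +0.00730)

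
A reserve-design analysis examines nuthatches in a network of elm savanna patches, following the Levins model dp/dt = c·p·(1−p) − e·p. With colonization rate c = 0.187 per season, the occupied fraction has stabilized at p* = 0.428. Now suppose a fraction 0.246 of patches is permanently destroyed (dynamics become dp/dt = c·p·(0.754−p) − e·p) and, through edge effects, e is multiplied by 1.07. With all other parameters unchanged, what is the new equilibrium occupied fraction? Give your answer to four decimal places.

0.1420

Balance c(1−p*) = e gives e = 0.187×(1 − 0.42800) = 0.10696.
New p* = 0.754 − e/c = 0.754 − 0.11445/0.18700 = 0.14197.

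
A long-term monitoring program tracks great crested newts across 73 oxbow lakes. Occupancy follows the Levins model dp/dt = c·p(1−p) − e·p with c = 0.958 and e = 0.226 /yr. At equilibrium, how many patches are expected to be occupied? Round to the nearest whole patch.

56

p* = 1 − e/c = 1 − 0.226/0.958 = 0.7641.
Expected occupied patches = N × p* = 73 × 0.7641 = 55.78 ≈ 56.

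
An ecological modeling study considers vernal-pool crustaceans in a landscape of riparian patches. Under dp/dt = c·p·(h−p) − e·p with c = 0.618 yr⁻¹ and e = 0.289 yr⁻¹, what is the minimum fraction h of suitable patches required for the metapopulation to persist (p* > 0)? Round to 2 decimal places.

0.47

p* = h − e/c is positive only when h > e/c.
h_min = e/c = 0.289/0.618 = 0.4676.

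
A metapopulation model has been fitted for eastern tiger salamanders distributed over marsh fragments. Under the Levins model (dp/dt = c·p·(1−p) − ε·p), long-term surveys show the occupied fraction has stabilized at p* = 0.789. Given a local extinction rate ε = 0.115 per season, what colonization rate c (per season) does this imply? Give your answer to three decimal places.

At equilibrium c(1−p*) = ε, so c = ε/(1−p*).
c = 0.115/(1 − 0.789) = 0.115/0.2110 = 0.5450.

0.545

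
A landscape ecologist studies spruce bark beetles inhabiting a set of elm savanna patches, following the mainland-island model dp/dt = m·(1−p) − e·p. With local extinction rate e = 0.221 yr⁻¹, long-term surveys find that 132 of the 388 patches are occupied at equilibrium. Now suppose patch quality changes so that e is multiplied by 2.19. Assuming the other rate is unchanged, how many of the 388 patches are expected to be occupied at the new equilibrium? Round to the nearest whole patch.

74

Observed p* = 132/388 = 0.34021.
Balance m(1−p*) = e·p* gives m = e·p*/(1−p*) = 0.221×0.34021/0.65979 = 0.11396.
New p* = m/(m+e) = 0.11396/(0.11396+0.48399) = 0.19058.
Expected occupied = 388 × 0.19058 = 73.95 ≈ 74.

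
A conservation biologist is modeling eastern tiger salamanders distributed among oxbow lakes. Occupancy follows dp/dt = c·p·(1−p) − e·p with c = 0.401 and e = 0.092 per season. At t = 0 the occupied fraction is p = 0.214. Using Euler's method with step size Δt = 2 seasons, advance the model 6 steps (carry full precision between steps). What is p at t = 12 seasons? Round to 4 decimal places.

Update rule: p ← p + [c·p·(1−p) − e·p]·Δt with Δt = 2.
p: 0.21400 → 0.30952  (Δp = +0.09552)
p: 0.30952 → 0.42397  (Δp = +0.11445)
p: 0.42397 → 0.54183  (Δp = +0.11785)
p: 0.54183 → 0.64123  (Δp = +0.09940)
p: 0.64123 → 0.70775  (Δp = +0.06652)
p: 0.70775 → 0.74341  (Δp = +0.03566)

0.7434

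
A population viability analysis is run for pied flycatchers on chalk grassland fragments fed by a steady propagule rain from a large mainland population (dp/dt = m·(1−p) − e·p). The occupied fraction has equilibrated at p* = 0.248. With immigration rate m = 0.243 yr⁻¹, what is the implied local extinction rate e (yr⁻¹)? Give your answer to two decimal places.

0.74

At equilibrium m(1−p*) = e·p*, so e = m(1−p*)/p*.
e = 0.243 × 0.7520 / 0.248 = 0.7368.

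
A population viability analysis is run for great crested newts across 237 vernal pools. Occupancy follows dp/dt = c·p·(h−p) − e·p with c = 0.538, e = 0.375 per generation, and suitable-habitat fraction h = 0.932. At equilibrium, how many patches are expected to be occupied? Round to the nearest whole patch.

p* = h − e/c = 0.932 − 0.6970 = 0.2350.
Expected occupied patches = N × p* = 237 × 0.2350 = 55.69 ≈ 56.

56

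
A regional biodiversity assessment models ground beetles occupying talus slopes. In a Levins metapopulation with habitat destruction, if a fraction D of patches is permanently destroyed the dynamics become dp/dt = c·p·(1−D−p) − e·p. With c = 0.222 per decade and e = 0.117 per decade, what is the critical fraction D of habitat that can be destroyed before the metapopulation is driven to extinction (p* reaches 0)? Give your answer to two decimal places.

0.47

The nontrivial equilibrium is p* = (1−D) − e/c; extinction occurs when this hits zero.
So D_crit = 1 − e/c = 1 − 0.117/0.222 = 1 − 0.5270 = 0.4730.
This equals the undisturbed p*, a classic result of Lande's extension.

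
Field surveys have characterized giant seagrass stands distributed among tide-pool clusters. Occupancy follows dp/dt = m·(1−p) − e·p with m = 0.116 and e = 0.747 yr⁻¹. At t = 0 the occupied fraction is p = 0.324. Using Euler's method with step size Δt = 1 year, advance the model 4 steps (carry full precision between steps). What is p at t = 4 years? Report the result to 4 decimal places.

Update rule: p ← p + [m·(1−p) − e·p]·Δt with Δt = 1.
  1  |  dp/dt·Δt = -0.163612  |  p_1 = 0.160388
  2  |  dp/dt·Δt = -0.022415  |  p_2 = 0.137973
  3  |  dp/dt·Δt = -0.003071  |  p_3 = 0.134902
  4  |  dp/dt·Δt = -0.000421  |  p_4 = 0.134482

0.1345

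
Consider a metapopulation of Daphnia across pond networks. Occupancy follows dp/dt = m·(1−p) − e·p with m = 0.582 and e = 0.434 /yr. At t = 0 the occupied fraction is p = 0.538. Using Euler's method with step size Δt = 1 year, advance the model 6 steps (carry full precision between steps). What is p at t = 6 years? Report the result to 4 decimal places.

Update rule: p ← p + [m·(1−p) − e·p]·Δt with Δt = 1.
p: 0.53800 → 0.57339  (Δp = +0.03539)
p: 0.57339 → 0.57283  (Δp = -0.00057)
p: 0.57283 → 0.57283  (Δp = +0.00001)
p: 0.57283 → 0.57283  (Δp = -0.00000)
p: 0.57283 → 0.57283  (Δp = +0.00000)
p: 0.57283 → 0.57283  (Δp = -0.00000)

0.5728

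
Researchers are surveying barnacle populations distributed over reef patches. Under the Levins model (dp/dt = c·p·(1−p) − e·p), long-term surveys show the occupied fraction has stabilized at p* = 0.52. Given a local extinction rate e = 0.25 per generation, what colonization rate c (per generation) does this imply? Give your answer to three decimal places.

0.521

At equilibrium c(1−p*) = e, so c = e/(1−p*).
c = 0.25/(1 − 0.52) = 0.25/0.4800 = 0.5208.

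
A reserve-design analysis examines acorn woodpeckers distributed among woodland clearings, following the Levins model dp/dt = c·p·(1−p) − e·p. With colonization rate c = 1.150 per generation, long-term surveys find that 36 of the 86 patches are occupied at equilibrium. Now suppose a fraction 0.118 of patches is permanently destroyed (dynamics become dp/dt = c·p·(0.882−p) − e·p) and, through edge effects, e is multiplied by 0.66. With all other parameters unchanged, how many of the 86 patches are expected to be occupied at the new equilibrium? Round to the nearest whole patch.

43

Observed p* = 36/86 = 0.41860.
Balance c(1−p*) = e gives e = 1.150×(1 − 0.41860) = 0.66861.
New p* = 0.882 − e/c = 0.882 − 0.44128/1.15000 = 0.49828.
Expected occupied = 86 × 0.49828 = 42.85 ≈ 43.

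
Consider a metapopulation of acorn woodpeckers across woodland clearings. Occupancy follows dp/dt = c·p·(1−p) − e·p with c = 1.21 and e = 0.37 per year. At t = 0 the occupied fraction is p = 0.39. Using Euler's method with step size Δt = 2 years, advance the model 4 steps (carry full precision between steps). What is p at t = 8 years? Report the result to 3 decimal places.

Update rule: p ← p + [c·p·(1−p) − e·p]·Δt with Δt = 2.
p: 0.39000 → 0.67712  (Δp = +0.28712)
p: 0.67712 → 0.70513  (Δp = +0.02802)
p: 0.70513 → 0.68650  (Δp = -0.01863)
p: 0.68650 → 0.69932  (Δp = +0.01281)

0.699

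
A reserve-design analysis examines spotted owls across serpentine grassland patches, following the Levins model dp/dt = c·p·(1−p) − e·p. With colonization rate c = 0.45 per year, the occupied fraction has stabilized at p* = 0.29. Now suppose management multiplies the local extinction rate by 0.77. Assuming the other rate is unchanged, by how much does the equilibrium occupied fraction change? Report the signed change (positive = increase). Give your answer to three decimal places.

0.163

Balance c(1−p*) = e gives e = 0.45×(1 − 0.29000) = 0.31950.
New p* = 1 − e/c = 1 − 0.24602/0.45000 = 0.45329.
Δp* = 0.45329 − 0.29000 = +0.16329.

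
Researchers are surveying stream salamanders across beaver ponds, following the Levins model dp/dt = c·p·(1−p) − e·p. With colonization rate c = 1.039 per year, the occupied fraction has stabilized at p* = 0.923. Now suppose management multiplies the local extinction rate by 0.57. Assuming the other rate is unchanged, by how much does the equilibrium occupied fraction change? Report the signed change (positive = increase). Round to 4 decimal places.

Balance c(1−p*) = e gives e = 1.039×(1 − 0.92300) = 0.08000.
New p* = 1 − e/c = 1 − 0.04560/1.03900 = 0.95611.
Δp* = 0.95611 − 0.92300 = +0.03311.

0.0331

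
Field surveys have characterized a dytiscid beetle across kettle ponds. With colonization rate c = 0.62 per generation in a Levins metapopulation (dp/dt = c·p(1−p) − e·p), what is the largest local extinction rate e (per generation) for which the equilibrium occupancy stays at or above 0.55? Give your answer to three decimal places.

0.279

1 − e/c ≥ 0.55 ⇒ e ≤ c(1 − 0.55) = 0.62 × 0.4500.
e_max = 0.2790.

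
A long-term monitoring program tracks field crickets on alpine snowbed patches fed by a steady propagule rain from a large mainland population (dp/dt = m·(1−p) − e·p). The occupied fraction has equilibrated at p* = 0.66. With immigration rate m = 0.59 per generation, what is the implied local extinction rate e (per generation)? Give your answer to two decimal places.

0.30

At equilibrium m(1−p*) = e·p*, so e = m(1−p*)/p*.
e = 0.59 × 0.3400 / 0.66 = 0.3039.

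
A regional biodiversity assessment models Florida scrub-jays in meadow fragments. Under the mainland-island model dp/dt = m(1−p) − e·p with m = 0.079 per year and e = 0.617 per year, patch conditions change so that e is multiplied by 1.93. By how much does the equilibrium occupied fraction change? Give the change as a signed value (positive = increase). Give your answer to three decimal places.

-0.051

Before: p* = 0.079/(0.079+0.617) = 0.1135.
After: m = 0.079, e = 1.19081; p* = 0.079/1.2698 = 0.0622.
Δp* = 0.0622 − 0.1135 = -0.0513.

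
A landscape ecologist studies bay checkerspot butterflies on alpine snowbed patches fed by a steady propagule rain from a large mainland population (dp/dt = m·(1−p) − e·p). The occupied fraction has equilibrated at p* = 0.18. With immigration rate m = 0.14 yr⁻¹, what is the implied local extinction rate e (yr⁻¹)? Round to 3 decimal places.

0.638

At equilibrium m(1−p*) = e·p*, so e = m(1−p*)/p*.
e = 0.14 × 0.8200 / 0.18 = 0.6378.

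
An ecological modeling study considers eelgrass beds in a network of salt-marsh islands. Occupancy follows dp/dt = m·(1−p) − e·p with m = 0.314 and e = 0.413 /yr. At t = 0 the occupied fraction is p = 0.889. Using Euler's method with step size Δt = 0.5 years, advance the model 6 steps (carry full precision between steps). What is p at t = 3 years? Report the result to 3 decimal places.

Update rule: p ← p + [m·(1−p) − e·p]·Δt with Δt = 0.5.
step 1: Δp = -0.16615, p = 0.72285
step 2: Δp = -0.10576, p = 0.61709
step 3: Δp = -0.06731, p = 0.54978
step 4: Δp = -0.04284, p = 0.50693
step 5: Δp = -0.02727, p = 0.47966
step 6: Δp = -0.01736, p = 0.46231

0.462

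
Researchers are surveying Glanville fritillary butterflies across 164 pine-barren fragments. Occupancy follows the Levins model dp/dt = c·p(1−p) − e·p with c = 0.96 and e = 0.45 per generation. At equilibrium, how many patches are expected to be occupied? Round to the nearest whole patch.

87

p* = 1 − e/c = 1 − 0.45/0.96 = 0.5312.
Expected occupied patches = N × p* = 164 × 0.5312 = 87.12 ≈ 87.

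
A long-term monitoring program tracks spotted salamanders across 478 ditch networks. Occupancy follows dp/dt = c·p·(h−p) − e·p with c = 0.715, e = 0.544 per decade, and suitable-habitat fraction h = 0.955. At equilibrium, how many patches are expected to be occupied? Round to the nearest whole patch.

93

p* = h − e/c = 0.955 − 0.7608 = 0.1942.
Expected occupied patches = N × p* = 478 × 0.1942 = 92.81 ≈ 93.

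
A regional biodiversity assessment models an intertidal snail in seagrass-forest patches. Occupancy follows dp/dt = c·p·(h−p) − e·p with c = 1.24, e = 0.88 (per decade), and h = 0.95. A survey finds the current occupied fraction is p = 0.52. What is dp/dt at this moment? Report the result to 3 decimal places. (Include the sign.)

-0.180

Colonization term: c·p·(h−p) = 1.24×0.52×0.4300 = 0.27726.
Extinction term: e·p = 0.45760.
dp/dt = 0.27726 − 0.45760 = -0.18034.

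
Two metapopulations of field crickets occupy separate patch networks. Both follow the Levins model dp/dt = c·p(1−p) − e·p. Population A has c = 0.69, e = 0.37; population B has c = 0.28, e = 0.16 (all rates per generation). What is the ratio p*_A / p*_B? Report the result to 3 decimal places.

1.082

A: p*_A = 1 − 0.37/0.69 = 0.4638.
B: p*_B = 1 − 0.16/0.28 = 0.4286.
p*_A / p*_B = 0.4638/0.4286 = 1.0821.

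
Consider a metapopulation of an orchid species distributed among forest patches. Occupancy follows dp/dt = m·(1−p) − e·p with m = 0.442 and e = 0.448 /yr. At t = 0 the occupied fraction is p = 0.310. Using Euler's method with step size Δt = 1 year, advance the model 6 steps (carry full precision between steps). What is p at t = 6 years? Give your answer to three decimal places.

Update rule: p ← p + [m·(1−p) − e·p]·Δt with Δt = 1.
step 1: Δp = +0.16610, p = 0.47610
step 2: Δp = +0.01827, p = 0.49437
step 3: Δp = +0.00201, p = 0.49638
step 4: Δp = +0.00022, p = 0.49660
step 5: Δp = +0.00002, p = 0.49663
step 6: Δp = +0.00000, p = 0.49663

0.497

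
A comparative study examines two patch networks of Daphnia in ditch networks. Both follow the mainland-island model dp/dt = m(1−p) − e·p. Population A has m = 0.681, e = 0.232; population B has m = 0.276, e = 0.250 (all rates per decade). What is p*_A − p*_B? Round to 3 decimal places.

A: p*_A = m/(m+e) = 0.681/0.9130 = 0.7459.
B: p*_B = 0.276/0.5260 = 0.5247.
p*_A − p*_B = 0.7459 − 0.5247 = 0.2212.

0.221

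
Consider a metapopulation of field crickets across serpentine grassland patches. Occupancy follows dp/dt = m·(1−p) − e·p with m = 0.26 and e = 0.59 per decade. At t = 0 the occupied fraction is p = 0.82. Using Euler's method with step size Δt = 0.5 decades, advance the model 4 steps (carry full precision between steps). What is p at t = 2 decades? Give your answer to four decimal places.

0.3621

Update rule: p ← p + [m·(1−p) − e·p]·Δt with Δt = 0.5.
t = 0.5: p = 0.82000 + (-0.21850) = 0.60150
t = 1: p = 0.60150 + (-0.12564) = 0.47586
t = 1.5: p = 0.47586 + (-0.07224) = 0.40362
t = 2: p = 0.40362 + (-0.04154) = 0.36208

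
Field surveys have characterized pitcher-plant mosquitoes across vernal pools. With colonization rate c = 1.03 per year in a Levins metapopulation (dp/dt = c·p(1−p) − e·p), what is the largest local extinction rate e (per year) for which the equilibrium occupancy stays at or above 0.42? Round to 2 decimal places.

0.60

1 − e/c ≥ 0.42 ⇒ e ≤ c(1 − 0.42) = 1.03 × 0.5800.
e_max = 0.5974.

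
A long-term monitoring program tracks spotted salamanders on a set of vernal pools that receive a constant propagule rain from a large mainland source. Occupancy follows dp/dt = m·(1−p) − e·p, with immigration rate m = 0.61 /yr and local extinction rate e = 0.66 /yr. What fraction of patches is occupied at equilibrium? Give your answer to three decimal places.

Setting dp/dt = 0: m − m·p* = e·p*, so m = (m+e)·p*.
p* = m/(m+e) = 0.61/(0.61+0.66) = 0.61/1.2700 = 0.4803.

0.480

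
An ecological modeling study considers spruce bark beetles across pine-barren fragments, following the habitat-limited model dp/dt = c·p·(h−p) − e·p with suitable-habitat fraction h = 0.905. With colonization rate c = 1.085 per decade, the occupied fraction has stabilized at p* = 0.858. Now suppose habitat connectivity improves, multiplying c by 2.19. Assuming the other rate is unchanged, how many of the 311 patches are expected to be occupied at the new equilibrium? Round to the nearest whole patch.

Balance c(h−p*) = e gives e = 1.085×(0.905 − 0.85800) = 0.05100.
New p* = 0.905 − e/c = 0.905 − 0.05100/2.37615 = 0.88354.
Expected occupied = 311 × 0.88354 = 274.78 ≈ 275.

275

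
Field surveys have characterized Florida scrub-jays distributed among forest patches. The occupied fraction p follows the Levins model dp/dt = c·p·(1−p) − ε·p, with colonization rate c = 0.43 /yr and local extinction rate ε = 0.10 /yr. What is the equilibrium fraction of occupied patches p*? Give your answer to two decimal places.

At equilibrium, colonization balances extinction: c·p*·(1−p*) = ε·p*.
So p* = 1 − ε/c = 1 − 0.10/0.43 = 1 − 0.2326 = 0.7674.

0.77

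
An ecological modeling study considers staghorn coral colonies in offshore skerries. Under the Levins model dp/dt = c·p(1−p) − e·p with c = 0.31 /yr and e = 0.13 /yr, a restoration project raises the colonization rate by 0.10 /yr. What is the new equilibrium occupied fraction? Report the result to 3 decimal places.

Before: p* = 1 − 0.13/0.31 = 0.5806.
After the change, c = 0.41, e = 0.13, so p* = 1 − 0.13/0.41 = 0.6829.

0.683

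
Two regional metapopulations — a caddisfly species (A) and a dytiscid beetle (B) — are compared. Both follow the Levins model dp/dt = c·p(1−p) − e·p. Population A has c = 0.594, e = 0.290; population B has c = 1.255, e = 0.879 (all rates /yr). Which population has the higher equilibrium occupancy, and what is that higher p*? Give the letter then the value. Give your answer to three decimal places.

A, 0.512

A: p*_A = 1 − 0.290/0.594 = 0.5118.
B: p*_B = 1 − 0.879/1.255 = 0.2996.
A is higher at 0.5118.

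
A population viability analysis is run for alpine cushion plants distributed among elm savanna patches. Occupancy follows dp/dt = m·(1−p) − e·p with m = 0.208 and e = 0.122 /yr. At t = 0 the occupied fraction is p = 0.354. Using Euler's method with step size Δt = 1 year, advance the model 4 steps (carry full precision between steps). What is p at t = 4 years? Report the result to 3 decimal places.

0.575

Update rule: p ← p + [m·(1−p) − e·p]·Δt with Δt = 1.
  1  |  dp/dt·Δt = +0.091180  |  p_1 = 0.445180
  2  |  dp/dt·Δt = +0.061091  |  p_2 = 0.506271
  3  |  dp/dt·Δt = +0.040931  |  p_3 = 0.547201
  4  |  dp/dt·Δt = +0.027424  |  p_4 = 0.574625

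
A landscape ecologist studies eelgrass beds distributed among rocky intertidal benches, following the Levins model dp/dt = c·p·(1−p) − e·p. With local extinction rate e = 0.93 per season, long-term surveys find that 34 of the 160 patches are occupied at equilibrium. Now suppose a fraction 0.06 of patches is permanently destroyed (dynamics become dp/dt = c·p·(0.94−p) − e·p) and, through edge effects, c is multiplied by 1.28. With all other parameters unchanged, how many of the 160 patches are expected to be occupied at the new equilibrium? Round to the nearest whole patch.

Observed p* = 34/160 = 0.21250.
Balance c(1−p*) = e gives c = e/(1 − 0.21250) = 0.93/0.78750 = 1.18095.
New p* = 0.94 − e/c = 0.94 − 0.93000/1.51162 = 0.32477.
Expected occupied = 160 × 0.32477 = 51.96 ≈ 52.

52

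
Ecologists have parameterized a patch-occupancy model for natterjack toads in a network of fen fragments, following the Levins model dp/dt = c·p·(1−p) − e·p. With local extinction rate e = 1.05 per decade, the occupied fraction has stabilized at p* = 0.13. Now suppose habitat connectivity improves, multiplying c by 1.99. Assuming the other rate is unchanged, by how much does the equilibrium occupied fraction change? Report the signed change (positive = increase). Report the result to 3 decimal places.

Balance c(1−p*) = e gives c = e/(1 − 0.13000) = 1.05/0.87000 = 1.20690.
New p* = 1 − e/c = 1 − 1.05000/2.40173 = 0.56282.
Δp* = 0.56282 − 0.13000 = +0.43282.

0.433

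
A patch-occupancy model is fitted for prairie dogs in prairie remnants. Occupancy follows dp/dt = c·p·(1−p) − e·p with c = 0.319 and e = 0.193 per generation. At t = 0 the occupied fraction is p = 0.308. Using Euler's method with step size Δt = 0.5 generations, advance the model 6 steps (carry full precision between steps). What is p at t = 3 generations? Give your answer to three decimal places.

Update rule: p ← p + [c·p·(1−p) − e·p]·Δt with Δt = 0.5.
  1  |  dp/dt·Δt = +0.004273  |  p_1 = 0.312273
  2  |  dp/dt·Δt = +0.004120  |  p_2 = 0.316393
  3  |  dp/dt·Δt = +0.003966  |  p_3 = 0.320359
  4  |  dp/dt·Δt = +0.003813  |  p_4 = 0.324172
  5  |  dp/dt·Δt = +0.003661  |  p_5 = 0.327833
  6  |  dp/dt·Δt = +0.003511  |  p_6 = 0.331345

0.331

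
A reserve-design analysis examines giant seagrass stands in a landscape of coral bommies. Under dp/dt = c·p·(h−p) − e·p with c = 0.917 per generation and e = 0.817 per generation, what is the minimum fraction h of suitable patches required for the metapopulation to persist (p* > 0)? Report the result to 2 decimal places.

p* = h − e/c is positive only when h > e/c.
h_min = e/c = 0.817/0.917 = 0.8909.

0.89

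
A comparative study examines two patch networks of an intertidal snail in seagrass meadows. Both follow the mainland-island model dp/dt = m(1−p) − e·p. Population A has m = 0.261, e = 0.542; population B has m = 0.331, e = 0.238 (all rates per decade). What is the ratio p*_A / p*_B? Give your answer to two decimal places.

A: p*_A = m/(m+e) = 0.261/0.8030 = 0.3250.
B: p*_B = 0.331/0.5690 = 0.5817.
p*_A / p*_B = 0.3250/0.5817 = 0.5587.

0.56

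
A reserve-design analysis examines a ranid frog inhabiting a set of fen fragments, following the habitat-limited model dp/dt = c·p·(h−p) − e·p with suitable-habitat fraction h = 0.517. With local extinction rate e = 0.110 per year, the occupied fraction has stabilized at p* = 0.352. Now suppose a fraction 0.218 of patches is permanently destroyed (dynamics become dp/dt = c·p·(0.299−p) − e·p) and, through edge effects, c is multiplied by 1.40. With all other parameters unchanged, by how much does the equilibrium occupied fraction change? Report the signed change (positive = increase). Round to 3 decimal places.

Balance c(h−p*) = e gives c = e/(0.517 − 0.35200) = 0.110/0.16500 = 0.66667.
New p* = 0.299 − e/c = 0.299 − 0.11000/0.93334 = 0.18114.
Δp* = 0.18114 − 0.35200 = -0.17086.

-0.171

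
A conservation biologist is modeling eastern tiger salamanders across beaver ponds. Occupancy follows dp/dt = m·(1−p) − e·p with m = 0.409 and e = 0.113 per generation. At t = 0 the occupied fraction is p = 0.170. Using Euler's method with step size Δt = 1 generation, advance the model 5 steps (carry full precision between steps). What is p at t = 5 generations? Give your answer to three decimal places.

Update rule: p ← p + [m·(1−p) − e·p]·Δt with Δt = 1.
  1  |  dp/dt·Δt = +0.320260  |  p_1 = 0.490260
  2  |  dp/dt·Δt = +0.153084  |  p_2 = 0.643344
  3  |  dp/dt·Δt = +0.073174  |  p_3 = 0.716519
  4  |  dp/dt·Δt = +0.034977  |  p_4 = 0.751496
  5  |  dp/dt·Δt = +0.016719  |  p_5 = 0.768215

0.768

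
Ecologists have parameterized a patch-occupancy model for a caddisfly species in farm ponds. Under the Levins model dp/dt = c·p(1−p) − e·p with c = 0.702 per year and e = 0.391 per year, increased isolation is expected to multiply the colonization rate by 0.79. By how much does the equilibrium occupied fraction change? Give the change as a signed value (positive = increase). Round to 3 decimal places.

Before: p* = 1 − 0.391/0.702 = 0.4430.
After the change, c = 0.55458, e = 0.391, so p* = 1 − 0.391/0.55458 = 0.2950.
Δp* = 0.2950 − 0.4430 = -0.1481.

-0.148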